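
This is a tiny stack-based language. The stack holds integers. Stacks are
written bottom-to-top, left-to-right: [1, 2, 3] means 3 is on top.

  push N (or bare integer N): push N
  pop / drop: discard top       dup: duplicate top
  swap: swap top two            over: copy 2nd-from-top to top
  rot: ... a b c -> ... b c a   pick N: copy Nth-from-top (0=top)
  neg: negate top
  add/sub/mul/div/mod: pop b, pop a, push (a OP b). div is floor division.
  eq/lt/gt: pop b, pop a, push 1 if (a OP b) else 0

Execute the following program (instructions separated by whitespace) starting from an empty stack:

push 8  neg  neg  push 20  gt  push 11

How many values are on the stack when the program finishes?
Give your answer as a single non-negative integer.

Answer: 2

Derivation:
After 'push 8': stack = [8] (depth 1)
After 'neg': stack = [-8] (depth 1)
After 'neg': stack = [8] (depth 1)
After 'push 20': stack = [8, 20] (depth 2)
After 'gt': stack = [0] (depth 1)
After 'push 11': stack = [0, 11] (depth 2)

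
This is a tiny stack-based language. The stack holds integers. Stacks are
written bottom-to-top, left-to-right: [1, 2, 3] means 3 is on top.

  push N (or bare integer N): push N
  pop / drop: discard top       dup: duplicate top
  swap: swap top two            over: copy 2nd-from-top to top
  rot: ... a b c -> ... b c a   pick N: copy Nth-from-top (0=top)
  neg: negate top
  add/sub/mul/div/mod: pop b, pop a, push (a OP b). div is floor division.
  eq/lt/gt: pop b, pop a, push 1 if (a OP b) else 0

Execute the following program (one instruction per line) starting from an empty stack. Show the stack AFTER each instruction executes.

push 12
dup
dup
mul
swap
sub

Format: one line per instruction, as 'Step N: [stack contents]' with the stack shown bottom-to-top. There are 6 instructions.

Step 1: [12]
Step 2: [12, 12]
Step 3: [12, 12, 12]
Step 4: [12, 144]
Step 5: [144, 12]
Step 6: [132]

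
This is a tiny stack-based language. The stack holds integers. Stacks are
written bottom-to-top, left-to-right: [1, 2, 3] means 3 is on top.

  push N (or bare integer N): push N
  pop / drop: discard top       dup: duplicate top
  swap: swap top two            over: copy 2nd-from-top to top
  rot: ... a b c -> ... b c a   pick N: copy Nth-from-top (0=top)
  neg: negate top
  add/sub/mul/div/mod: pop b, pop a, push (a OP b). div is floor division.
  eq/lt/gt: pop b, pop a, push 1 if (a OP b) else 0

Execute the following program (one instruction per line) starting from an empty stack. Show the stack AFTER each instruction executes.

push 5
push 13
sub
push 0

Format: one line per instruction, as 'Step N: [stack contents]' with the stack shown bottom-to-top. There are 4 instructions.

Step 1: [5]
Step 2: [5, 13]
Step 3: [-8]
Step 4: [-8, 0]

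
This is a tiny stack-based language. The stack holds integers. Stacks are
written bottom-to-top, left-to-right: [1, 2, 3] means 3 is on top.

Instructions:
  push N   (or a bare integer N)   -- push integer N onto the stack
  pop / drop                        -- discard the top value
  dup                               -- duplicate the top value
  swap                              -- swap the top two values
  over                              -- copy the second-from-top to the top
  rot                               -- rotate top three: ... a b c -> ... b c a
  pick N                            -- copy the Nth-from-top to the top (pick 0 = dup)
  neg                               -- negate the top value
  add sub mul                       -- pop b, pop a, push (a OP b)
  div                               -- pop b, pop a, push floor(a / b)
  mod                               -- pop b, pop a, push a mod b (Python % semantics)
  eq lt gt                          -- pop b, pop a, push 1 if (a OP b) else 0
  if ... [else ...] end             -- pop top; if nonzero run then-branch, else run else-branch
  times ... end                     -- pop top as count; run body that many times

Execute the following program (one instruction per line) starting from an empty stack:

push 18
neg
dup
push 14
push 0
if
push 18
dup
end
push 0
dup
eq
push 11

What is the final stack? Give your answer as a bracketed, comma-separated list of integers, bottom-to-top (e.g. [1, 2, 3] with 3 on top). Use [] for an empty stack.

After 'push 18': [18]
After 'neg': [-18]
After 'dup': [-18, -18]
After 'push 14': [-18, -18, 14]
After 'push 0': [-18, -18, 14, 0]
After 'if': [-18, -18, 14]
After 'push 0': [-18, -18, 14, 0]
After 'dup': [-18, -18, 14, 0, 0]
After 'eq': [-18, -18, 14, 1]
After 'push 11': [-18, -18, 14, 1, 11]

Answer: [-18, -18, 14, 1, 11]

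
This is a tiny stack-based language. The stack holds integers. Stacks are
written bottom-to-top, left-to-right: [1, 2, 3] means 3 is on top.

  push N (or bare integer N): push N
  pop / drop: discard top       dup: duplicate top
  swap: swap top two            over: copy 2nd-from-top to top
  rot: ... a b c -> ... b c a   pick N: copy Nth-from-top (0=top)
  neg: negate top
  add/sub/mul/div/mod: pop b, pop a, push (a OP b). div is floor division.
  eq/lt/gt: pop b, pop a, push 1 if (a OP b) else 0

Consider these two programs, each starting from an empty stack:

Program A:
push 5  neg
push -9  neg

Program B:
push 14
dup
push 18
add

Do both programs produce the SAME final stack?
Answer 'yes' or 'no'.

Answer: no

Derivation:
Program A trace:
  After 'push 5': [5]
  After 'neg': [-5]
  After 'push -9': [-5, -9]
  After 'neg': [-5, 9]
Program A final stack: [-5, 9]

Program B trace:
  After 'push 14': [14]
  After 'dup': [14, 14]
  After 'push 18': [14, 14, 18]
  After 'add': [14, 32]
Program B final stack: [14, 32]
Same: no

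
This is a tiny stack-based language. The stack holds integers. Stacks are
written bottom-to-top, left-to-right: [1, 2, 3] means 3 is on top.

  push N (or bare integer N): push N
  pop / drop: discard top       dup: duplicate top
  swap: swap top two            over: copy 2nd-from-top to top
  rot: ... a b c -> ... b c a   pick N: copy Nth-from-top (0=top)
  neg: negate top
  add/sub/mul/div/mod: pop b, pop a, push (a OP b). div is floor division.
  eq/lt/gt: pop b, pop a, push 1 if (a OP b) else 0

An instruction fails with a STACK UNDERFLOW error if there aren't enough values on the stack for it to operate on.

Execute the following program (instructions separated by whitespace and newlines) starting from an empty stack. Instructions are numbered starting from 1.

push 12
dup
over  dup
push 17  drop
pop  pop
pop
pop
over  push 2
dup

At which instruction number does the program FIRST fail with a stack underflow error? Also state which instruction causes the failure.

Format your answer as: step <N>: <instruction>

Answer: step 11: over

Derivation:
Step 1 ('push 12'): stack = [12], depth = 1
Step 2 ('dup'): stack = [12, 12], depth = 2
Step 3 ('over'): stack = [12, 12, 12], depth = 3
Step 4 ('dup'): stack = [12, 12, 12, 12], depth = 4
Step 5 ('push 17'): stack = [12, 12, 12, 12, 17], depth = 5
Step 6 ('drop'): stack = [12, 12, 12, 12], depth = 4
Step 7 ('pop'): stack = [12, 12, 12], depth = 3
Step 8 ('pop'): stack = [12, 12], depth = 2
Step 9 ('pop'): stack = [12], depth = 1
Step 10 ('pop'): stack = [], depth = 0
Step 11 ('over'): needs 2 value(s) but depth is 0 — STACK UNDERFLOW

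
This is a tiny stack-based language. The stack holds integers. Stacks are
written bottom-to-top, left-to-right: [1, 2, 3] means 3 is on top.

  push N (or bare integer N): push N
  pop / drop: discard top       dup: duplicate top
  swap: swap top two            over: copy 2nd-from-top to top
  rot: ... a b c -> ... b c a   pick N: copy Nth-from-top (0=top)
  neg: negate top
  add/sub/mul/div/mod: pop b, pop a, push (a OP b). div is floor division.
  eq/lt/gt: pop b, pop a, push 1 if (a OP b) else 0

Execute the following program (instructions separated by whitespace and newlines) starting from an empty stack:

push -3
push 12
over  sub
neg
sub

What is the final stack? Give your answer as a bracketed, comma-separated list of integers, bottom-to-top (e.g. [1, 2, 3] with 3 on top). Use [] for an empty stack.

After 'push -3': [-3]
After 'push 12': [-3, 12]
After 'over': [-3, 12, -3]
After 'sub': [-3, 15]
After 'neg': [-3, -15]
After 'sub': [12]

Answer: [12]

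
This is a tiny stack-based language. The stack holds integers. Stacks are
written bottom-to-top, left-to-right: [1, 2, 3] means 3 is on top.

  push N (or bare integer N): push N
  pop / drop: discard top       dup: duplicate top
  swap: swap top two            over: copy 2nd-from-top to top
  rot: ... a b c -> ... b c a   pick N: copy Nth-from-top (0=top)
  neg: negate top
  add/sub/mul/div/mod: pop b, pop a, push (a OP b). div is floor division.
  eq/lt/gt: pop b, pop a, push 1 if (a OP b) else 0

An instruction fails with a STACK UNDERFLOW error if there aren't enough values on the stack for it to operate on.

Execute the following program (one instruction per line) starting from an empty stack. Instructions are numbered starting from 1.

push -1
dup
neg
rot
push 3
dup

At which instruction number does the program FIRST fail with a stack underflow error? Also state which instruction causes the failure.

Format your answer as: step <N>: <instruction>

Step 1 ('push -1'): stack = [-1], depth = 1
Step 2 ('dup'): stack = [-1, -1], depth = 2
Step 3 ('neg'): stack = [-1, 1], depth = 2
Step 4 ('rot'): needs 3 value(s) but depth is 2 — STACK UNDERFLOW

Answer: step 4: rot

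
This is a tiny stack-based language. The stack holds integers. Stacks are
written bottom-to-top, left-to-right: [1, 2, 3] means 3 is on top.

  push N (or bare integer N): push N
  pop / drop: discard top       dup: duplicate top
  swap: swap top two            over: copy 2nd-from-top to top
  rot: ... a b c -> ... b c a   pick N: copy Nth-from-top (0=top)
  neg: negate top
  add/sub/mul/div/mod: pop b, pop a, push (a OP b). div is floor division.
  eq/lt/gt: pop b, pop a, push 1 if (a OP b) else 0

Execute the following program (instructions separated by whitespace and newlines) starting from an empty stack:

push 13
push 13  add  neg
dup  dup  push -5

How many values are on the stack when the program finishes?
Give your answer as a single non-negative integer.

After 'push 13': stack = [13] (depth 1)
After 'push 13': stack = [13, 13] (depth 2)
After 'add': stack = [26] (depth 1)
After 'neg': stack = [-26] (depth 1)
After 'dup': stack = [-26, -26] (depth 2)
After 'dup': stack = [-26, -26, -26] (depth 3)
After 'push -5': stack = [-26, -26, -26, -5] (depth 4)

Answer: 4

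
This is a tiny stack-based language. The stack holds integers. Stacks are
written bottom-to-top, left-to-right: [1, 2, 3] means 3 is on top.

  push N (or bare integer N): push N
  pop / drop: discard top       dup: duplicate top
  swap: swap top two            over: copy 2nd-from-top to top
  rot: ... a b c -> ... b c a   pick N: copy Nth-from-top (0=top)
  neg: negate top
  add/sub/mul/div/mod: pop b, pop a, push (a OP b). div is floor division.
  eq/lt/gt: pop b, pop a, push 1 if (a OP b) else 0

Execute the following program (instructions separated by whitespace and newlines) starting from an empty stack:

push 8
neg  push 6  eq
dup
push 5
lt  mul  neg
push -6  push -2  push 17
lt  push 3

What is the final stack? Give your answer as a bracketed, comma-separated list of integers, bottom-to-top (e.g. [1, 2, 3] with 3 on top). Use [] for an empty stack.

Answer: [0, -6, 1, 3]

Derivation:
After 'push 8': [8]
After 'neg': [-8]
After 'push 6': [-8, 6]
After 'eq': [0]
After 'dup': [0, 0]
After 'push 5': [0, 0, 5]
After 'lt': [0, 1]
After 'mul': [0]
After 'neg': [0]
After 'push -6': [0, -6]
After 'push -2': [0, -6, -2]
After 'push 17': [0, -6, -2, 17]
After 'lt': [0, -6, 1]
After 'push 3': [0, -6, 1, 3]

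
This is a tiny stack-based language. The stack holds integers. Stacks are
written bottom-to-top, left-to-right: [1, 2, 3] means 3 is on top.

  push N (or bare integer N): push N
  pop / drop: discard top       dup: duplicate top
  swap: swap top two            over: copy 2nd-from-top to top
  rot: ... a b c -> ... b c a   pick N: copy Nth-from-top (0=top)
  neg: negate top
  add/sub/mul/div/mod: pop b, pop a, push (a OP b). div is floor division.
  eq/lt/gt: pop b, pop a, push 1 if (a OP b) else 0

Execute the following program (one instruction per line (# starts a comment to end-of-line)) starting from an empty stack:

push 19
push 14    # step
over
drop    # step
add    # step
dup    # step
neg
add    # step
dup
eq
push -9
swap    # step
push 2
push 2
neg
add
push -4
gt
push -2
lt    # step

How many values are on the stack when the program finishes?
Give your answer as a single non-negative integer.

After 'push 19': stack = [19] (depth 1)
After 'push 14': stack = [19, 14] (depth 2)
After 'over': stack = [19, 14, 19] (depth 3)
After 'drop': stack = [19, 14] (depth 2)
After 'add': stack = [33] (depth 1)
After 'dup': stack = [33, 33] (depth 2)
After 'neg': stack = [33, -33] (depth 2)
After 'add': stack = [0] (depth 1)
After 'dup': stack = [0, 0] (depth 2)
After 'eq': stack = [1] (depth 1)
After 'push -9': stack = [1, -9] (depth 2)
After 'swap': stack = [-9, 1] (depth 2)
After 'push 2': stack = [-9, 1, 2] (depth 3)
After 'push 2': stack = [-9, 1, 2, 2] (depth 4)
After 'neg': stack = [-9, 1, 2, -2] (depth 4)
After 'add': stack = [-9, 1, 0] (depth 3)
After 'push -4': stack = [-9, 1, 0, -4] (depth 4)
After 'gt': stack = [-9, 1, 1] (depth 3)
After 'push -2': stack = [-9, 1, 1, -2] (depth 4)
After 'lt': stack = [-9, 1, 0] (depth 3)

Answer: 3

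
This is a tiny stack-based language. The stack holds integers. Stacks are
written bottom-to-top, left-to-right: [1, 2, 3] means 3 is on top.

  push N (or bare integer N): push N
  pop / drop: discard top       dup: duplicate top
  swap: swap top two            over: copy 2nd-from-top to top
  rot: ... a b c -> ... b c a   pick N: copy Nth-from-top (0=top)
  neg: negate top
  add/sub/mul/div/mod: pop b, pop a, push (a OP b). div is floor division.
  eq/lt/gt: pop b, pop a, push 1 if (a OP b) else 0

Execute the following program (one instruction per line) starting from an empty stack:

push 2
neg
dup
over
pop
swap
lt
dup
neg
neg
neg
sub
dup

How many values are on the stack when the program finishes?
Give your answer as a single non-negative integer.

After 'push 2': stack = [2] (depth 1)
After 'neg': stack = [-2] (depth 1)
After 'dup': stack = [-2, -2] (depth 2)
After 'over': stack = [-2, -2, -2] (depth 3)
After 'pop': stack = [-2, -2] (depth 2)
After 'swap': stack = [-2, -2] (depth 2)
After 'lt': stack = [0] (depth 1)
After 'dup': stack = [0, 0] (depth 2)
After 'neg': stack = [0, 0] (depth 2)
After 'neg': stack = [0, 0] (depth 2)
After 'neg': stack = [0, 0] (depth 2)
After 'sub': stack = [0] (depth 1)
After 'dup': stack = [0, 0] (depth 2)

Answer: 2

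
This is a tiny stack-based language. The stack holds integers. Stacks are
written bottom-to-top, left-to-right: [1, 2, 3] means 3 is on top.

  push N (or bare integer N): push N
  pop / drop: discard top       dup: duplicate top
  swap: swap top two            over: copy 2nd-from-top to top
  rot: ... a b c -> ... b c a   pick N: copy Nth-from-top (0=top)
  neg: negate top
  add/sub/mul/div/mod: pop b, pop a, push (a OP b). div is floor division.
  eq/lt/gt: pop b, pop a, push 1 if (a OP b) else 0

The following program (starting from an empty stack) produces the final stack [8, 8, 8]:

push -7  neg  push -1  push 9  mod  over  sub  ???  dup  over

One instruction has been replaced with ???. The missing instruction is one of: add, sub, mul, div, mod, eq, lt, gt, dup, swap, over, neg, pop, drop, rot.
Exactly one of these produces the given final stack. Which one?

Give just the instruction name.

Stack before ???: [7, 1]
Stack after ???:  [8]
The instruction that transforms [7, 1] -> [8] is: add

Answer: add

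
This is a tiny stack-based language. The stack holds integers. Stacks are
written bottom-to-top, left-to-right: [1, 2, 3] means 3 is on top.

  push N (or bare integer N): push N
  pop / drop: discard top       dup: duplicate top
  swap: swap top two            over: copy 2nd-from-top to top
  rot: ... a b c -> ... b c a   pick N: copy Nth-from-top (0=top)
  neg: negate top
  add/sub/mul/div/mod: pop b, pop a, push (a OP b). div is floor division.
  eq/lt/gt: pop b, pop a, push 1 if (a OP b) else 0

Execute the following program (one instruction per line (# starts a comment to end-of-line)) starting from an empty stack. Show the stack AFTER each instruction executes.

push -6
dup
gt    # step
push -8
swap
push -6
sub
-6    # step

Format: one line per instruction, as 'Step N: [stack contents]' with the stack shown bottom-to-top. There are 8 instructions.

Step 1: [-6]
Step 2: [-6, -6]
Step 3: [0]
Step 4: [0, -8]
Step 5: [-8, 0]
Step 6: [-8, 0, -6]
Step 7: [-8, 6]
Step 8: [-8, 6, -6]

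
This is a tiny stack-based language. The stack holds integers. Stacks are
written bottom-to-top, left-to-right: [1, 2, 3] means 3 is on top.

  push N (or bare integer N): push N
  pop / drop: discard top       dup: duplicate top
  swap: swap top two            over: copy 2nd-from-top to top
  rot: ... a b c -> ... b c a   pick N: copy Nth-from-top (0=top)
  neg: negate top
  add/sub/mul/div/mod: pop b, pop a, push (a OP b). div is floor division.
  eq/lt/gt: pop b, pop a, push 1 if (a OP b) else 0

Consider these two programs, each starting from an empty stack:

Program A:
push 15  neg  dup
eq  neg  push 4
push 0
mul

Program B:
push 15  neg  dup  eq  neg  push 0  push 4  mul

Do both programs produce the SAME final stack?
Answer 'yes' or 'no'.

Answer: yes

Derivation:
Program A trace:
  After 'push 15': [15]
  After 'neg': [-15]
  After 'dup': [-15, -15]
  After 'eq': [1]
  After 'neg': [-1]
  After 'push 4': [-1, 4]
  After 'push 0': [-1, 4, 0]
  After 'mul': [-1, 0]
Program A final stack: [-1, 0]

Program B trace:
  After 'push 15': [15]
  After 'neg': [-15]
  After 'dup': [-15, -15]
  After 'eq': [1]
  After 'neg': [-1]
  After 'push 0': [-1, 0]
  After 'push 4': [-1, 0, 4]
  After 'mul': [-1, 0]
Program B final stack: [-1, 0]
Same: yes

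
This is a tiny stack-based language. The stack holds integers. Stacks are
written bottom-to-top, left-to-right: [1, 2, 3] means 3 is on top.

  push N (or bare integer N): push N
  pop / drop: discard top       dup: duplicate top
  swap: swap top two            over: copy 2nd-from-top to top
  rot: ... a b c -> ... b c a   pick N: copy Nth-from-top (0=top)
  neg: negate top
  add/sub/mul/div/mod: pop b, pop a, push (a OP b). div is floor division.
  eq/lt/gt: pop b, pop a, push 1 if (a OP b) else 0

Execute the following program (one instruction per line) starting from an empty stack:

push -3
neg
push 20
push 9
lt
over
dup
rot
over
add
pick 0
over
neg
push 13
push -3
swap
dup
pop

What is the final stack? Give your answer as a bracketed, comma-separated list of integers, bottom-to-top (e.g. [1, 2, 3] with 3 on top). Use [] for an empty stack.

Answer: [3, 3, 3, 3, 3, -3, -3, 13]

Derivation:
After 'push -3': [-3]
After 'neg': [3]
After 'push 20': [3, 20]
After 'push 9': [3, 20, 9]
After 'lt': [3, 0]
After 'over': [3, 0, 3]
After 'dup': [3, 0, 3, 3]
After 'rot': [3, 3, 3, 0]
After 'over': [3, 3, 3, 0, 3]
After 'add': [3, 3, 3, 3]
After 'pick 0': [3, 3, 3, 3, 3]
After 'over': [3, 3, 3, 3, 3, 3]
After 'neg': [3, 3, 3, 3, 3, -3]
After 'push 13': [3, 3, 3, 3, 3, -3, 13]
After 'push -3': [3, 3, 3, 3, 3, -3, 13, -3]
After 'swap': [3, 3, 3, 3, 3, -3, -3, 13]
After 'dup': [3, 3, 3, 3, 3, -3, -3, 13, 13]
After 'pop': [3, 3, 3, 3, 3, -3, -3, 13]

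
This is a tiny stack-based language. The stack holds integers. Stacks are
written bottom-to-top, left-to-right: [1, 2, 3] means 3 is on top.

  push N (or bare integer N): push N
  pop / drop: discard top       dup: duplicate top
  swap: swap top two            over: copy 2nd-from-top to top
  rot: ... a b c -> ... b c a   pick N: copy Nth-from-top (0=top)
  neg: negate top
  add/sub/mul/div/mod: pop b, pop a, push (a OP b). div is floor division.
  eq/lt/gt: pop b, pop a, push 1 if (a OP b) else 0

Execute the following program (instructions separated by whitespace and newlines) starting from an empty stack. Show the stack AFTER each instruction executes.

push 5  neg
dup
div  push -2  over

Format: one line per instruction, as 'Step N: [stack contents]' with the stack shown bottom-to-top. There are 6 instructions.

Step 1: [5]
Step 2: [-5]
Step 3: [-5, -5]
Step 4: [1]
Step 5: [1, -2]
Step 6: [1, -2, 1]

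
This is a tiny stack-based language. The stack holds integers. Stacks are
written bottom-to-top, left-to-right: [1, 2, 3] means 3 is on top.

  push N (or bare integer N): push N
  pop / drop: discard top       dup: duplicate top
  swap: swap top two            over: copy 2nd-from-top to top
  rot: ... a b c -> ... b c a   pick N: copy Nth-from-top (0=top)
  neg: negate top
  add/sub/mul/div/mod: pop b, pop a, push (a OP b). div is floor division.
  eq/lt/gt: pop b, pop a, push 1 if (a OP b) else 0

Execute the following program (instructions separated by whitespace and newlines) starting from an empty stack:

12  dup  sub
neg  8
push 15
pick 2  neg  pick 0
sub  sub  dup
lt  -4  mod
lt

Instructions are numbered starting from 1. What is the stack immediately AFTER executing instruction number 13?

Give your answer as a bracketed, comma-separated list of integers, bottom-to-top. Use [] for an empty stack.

Step 1 ('12'): [12]
Step 2 ('dup'): [12, 12]
Step 3 ('sub'): [0]
Step 4 ('neg'): [0]
Step 5 ('8'): [0, 8]
Step 6 ('push 15'): [0, 8, 15]
Step 7 ('pick 2'): [0, 8, 15, 0]
Step 8 ('neg'): [0, 8, 15, 0]
Step 9 ('pick 0'): [0, 8, 15, 0, 0]
Step 10 ('sub'): [0, 8, 15, 0]
Step 11 ('sub'): [0, 8, 15]
Step 12 ('dup'): [0, 8, 15, 15]
Step 13 ('lt'): [0, 8, 0]

Answer: [0, 8, 0]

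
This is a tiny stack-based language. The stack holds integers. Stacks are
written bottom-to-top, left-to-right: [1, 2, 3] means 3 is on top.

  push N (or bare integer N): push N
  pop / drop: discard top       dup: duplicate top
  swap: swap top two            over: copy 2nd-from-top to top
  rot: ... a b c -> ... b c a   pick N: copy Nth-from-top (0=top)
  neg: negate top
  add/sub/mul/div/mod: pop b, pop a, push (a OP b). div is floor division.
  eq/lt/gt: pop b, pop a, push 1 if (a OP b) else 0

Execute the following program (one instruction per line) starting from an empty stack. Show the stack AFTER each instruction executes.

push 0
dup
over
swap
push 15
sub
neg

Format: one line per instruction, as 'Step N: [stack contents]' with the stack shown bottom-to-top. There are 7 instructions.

Step 1: [0]
Step 2: [0, 0]
Step 3: [0, 0, 0]
Step 4: [0, 0, 0]
Step 5: [0, 0, 0, 15]
Step 6: [0, 0, -15]
Step 7: [0, 0, 15]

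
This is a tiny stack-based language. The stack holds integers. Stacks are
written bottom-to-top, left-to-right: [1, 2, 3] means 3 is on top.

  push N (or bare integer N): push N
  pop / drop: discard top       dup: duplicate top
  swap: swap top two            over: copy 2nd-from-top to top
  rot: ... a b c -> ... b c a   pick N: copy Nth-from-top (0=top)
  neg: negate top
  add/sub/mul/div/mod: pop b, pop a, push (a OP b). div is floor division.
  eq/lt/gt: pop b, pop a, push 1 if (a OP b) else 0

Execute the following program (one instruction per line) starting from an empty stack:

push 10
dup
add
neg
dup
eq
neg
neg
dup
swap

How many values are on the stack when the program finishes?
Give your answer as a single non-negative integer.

Answer: 2

Derivation:
After 'push 10': stack = [10] (depth 1)
After 'dup': stack = [10, 10] (depth 2)
After 'add': stack = [20] (depth 1)
After 'neg': stack = [-20] (depth 1)
After 'dup': stack = [-20, -20] (depth 2)
After 'eq': stack = [1] (depth 1)
After 'neg': stack = [-1] (depth 1)
After 'neg': stack = [1] (depth 1)
After 'dup': stack = [1, 1] (depth 2)
After 'swap': stack = [1, 1] (depth 2)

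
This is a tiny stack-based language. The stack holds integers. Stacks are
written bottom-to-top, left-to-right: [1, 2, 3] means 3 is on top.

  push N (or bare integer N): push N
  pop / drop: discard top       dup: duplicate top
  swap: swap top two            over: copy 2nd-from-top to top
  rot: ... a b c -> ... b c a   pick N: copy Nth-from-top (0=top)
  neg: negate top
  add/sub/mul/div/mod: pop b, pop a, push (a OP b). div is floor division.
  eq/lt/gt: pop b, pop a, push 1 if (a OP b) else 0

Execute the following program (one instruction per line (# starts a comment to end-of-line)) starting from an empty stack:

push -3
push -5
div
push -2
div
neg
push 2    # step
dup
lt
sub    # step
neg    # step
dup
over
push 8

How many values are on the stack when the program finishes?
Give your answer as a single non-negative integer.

After 'push -3': stack = [-3] (depth 1)
After 'push -5': stack = [-3, -5] (depth 2)
After 'div': stack = [0] (depth 1)
After 'push -2': stack = [0, -2] (depth 2)
After 'div': stack = [0] (depth 1)
After 'neg': stack = [0] (depth 1)
After 'push 2': stack = [0, 2] (depth 2)
After 'dup': stack = [0, 2, 2] (depth 3)
After 'lt': stack = [0, 0] (depth 2)
After 'sub': stack = [0] (depth 1)
After 'neg': stack = [0] (depth 1)
After 'dup': stack = [0, 0] (depth 2)
After 'over': stack = [0, 0, 0] (depth 3)
After 'push 8': stack = [0, 0, 0, 8] (depth 4)

Answer: 4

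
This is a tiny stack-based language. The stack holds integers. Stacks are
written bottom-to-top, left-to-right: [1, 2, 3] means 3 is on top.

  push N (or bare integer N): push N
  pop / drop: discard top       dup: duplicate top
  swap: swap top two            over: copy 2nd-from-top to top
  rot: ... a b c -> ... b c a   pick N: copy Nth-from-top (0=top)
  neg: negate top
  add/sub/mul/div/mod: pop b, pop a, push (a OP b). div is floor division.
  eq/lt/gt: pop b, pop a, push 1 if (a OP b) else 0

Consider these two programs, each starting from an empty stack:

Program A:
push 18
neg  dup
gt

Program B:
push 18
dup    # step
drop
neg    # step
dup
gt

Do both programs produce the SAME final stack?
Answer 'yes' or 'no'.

Program A trace:
  After 'push 18': [18]
  After 'neg': [-18]
  After 'dup': [-18, -18]
  After 'gt': [0]
Program A final stack: [0]

Program B trace:
  After 'push 18': [18]
  After 'dup': [18, 18]
  After 'drop': [18]
  After 'neg': [-18]
  After 'dup': [-18, -18]
  After 'gt': [0]
Program B final stack: [0]
Same: yes

Answer: yes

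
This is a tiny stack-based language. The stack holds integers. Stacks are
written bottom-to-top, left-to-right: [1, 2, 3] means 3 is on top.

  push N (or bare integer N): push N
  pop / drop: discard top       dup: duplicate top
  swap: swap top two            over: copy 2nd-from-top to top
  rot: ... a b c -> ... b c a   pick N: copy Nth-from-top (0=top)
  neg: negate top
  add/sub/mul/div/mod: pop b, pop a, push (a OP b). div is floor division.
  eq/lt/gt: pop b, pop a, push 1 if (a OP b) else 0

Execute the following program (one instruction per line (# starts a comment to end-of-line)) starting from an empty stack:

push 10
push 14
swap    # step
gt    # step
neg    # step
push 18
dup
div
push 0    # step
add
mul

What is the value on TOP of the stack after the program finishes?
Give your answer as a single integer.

After 'push 10': [10]
After 'push 14': [10, 14]
After 'swap': [14, 10]
After 'gt': [1]
After 'neg': [-1]
After 'push 18': [-1, 18]
After 'dup': [-1, 18, 18]
After 'div': [-1, 1]
After 'push 0': [-1, 1, 0]
After 'add': [-1, 1]
After 'mul': [-1]

Answer: -1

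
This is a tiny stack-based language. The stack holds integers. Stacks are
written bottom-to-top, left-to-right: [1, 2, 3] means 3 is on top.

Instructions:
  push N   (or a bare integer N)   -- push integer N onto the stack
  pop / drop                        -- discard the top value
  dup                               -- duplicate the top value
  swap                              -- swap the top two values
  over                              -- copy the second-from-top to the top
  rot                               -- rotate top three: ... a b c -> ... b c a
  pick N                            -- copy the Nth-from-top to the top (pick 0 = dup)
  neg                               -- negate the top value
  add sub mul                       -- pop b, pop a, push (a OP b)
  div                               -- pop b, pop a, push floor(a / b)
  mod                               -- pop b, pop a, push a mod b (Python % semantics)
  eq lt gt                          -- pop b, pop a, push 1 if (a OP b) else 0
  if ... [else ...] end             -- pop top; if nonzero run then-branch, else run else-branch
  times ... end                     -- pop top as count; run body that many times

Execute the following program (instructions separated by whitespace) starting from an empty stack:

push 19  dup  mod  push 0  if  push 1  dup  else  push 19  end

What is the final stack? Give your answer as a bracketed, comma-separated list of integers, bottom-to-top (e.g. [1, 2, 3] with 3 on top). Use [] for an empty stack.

After 'push 19': [19]
After 'dup': [19, 19]
After 'mod': [0]
After 'push 0': [0, 0]
After 'if': [0]
After 'push 19': [0, 19]

Answer: [0, 19]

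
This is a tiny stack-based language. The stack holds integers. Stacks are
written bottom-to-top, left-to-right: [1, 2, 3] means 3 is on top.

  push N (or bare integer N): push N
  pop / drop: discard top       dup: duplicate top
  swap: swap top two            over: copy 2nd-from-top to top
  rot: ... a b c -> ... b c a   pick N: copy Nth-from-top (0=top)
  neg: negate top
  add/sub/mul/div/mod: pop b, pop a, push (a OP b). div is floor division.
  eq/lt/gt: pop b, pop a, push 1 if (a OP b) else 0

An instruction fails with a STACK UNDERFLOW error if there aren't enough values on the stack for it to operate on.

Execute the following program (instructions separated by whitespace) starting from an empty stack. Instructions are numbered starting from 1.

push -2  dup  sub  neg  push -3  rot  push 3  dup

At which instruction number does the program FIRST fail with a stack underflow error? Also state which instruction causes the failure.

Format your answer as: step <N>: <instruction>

Step 1 ('push -2'): stack = [-2], depth = 1
Step 2 ('dup'): stack = [-2, -2], depth = 2
Step 3 ('sub'): stack = [0], depth = 1
Step 4 ('neg'): stack = [0], depth = 1
Step 5 ('push -3'): stack = [0, -3], depth = 2
Step 6 ('rot'): needs 3 value(s) but depth is 2 — STACK UNDERFLOW

Answer: step 6: rot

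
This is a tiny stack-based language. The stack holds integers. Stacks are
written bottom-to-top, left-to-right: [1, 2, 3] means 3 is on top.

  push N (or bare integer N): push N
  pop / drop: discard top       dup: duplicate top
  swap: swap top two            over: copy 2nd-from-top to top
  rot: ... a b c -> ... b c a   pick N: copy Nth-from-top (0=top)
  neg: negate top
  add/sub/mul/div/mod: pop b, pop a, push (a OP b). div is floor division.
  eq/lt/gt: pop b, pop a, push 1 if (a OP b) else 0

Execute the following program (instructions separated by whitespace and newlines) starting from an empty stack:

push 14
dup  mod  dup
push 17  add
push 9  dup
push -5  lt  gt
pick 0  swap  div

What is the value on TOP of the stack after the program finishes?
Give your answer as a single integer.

Answer: 1

Derivation:
After 'push 14': [14]
After 'dup': [14, 14]
After 'mod': [0]
After 'dup': [0, 0]
After 'push 17': [0, 0, 17]
After 'add': [0, 17]
After 'push 9': [0, 17, 9]
After 'dup': [0, 17, 9, 9]
After 'push -5': [0, 17, 9, 9, -5]
After 'lt': [0, 17, 9, 0]
After 'gt': [0, 17, 1]
After 'pick 0': [0, 17, 1, 1]
After 'swap': [0, 17, 1, 1]
After 'div': [0, 17, 1]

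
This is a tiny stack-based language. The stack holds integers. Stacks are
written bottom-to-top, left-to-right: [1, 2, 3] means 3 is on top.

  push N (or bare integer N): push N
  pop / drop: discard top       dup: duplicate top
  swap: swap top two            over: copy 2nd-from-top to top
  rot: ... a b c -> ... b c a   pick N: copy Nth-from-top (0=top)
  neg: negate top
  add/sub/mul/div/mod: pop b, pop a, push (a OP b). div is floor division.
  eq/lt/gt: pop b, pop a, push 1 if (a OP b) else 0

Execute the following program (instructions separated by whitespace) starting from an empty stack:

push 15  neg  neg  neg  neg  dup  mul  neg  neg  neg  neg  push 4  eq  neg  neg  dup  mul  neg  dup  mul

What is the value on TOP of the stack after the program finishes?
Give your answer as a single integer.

Answer: 0

Derivation:
After 'push 15': [15]
After 'neg': [-15]
After 'neg': [15]
After 'neg': [-15]
After 'neg': [15]
After 'dup': [15, 15]
After 'mul': [225]
After 'neg': [-225]
After 'neg': [225]
After 'neg': [-225]
After 'neg': [225]
After 'push 4': [225, 4]
After 'eq': [0]
After 'neg': [0]
After 'neg': [0]
After 'dup': [0, 0]
After 'mul': [0]
After 'neg': [0]
After 'dup': [0, 0]
After 'mul': [0]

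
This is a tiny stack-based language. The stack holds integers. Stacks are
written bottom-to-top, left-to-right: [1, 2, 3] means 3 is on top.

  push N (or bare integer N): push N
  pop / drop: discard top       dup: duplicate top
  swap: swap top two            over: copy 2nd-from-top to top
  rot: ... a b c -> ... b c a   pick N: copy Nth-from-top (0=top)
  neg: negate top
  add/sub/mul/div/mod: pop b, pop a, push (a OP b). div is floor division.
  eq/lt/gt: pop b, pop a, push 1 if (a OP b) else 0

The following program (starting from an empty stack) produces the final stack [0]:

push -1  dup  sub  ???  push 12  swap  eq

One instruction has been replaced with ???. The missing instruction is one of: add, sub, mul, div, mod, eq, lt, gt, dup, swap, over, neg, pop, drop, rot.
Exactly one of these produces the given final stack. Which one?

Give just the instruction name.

Stack before ???: [0]
Stack after ???:  [0]
The instruction that transforms [0] -> [0] is: neg

Answer: neg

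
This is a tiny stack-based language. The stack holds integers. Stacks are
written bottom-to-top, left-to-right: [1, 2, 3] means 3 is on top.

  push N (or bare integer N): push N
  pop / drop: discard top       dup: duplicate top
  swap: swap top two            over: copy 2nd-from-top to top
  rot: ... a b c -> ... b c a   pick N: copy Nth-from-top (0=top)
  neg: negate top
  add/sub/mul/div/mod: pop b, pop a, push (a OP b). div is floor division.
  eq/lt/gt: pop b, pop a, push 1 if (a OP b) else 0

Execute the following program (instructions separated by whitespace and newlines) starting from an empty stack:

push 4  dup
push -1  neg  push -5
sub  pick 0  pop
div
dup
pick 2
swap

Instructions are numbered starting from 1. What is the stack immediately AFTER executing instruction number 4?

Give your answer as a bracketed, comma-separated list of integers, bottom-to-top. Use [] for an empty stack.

Step 1 ('push 4'): [4]
Step 2 ('dup'): [4, 4]
Step 3 ('push -1'): [4, 4, -1]
Step 4 ('neg'): [4, 4, 1]

Answer: [4, 4, 1]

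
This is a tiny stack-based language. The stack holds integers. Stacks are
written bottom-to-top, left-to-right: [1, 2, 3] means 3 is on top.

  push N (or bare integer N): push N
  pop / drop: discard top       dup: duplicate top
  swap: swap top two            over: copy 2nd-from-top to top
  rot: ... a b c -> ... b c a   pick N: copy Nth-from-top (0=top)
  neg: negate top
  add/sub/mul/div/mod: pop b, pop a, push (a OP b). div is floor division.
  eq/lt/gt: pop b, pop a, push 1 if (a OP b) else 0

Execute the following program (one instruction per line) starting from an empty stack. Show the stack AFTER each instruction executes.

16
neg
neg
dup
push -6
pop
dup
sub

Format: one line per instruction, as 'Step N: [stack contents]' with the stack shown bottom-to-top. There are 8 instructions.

Step 1: [16]
Step 2: [-16]
Step 3: [16]
Step 4: [16, 16]
Step 5: [16, 16, -6]
Step 6: [16, 16]
Step 7: [16, 16, 16]
Step 8: [16, 0]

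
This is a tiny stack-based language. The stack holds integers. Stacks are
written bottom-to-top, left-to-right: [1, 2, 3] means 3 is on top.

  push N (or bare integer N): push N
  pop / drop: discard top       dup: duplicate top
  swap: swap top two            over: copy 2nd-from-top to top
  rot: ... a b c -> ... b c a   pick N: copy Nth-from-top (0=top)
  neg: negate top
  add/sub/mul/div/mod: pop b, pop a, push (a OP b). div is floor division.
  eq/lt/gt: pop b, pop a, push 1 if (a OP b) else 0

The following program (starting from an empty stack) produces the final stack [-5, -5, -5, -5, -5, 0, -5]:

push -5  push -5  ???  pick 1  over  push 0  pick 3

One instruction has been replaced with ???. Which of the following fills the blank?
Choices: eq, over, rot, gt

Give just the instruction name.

Stack before ???: [-5, -5]
Stack after ???:  [-5, -5, -5]
Checking each choice:
  eq: stack underflow (need 2, have 1)
  over: MATCH
  rot: stack underflow (need 3, have 2)
  gt: stack underflow (need 2, have 1)


Answer: over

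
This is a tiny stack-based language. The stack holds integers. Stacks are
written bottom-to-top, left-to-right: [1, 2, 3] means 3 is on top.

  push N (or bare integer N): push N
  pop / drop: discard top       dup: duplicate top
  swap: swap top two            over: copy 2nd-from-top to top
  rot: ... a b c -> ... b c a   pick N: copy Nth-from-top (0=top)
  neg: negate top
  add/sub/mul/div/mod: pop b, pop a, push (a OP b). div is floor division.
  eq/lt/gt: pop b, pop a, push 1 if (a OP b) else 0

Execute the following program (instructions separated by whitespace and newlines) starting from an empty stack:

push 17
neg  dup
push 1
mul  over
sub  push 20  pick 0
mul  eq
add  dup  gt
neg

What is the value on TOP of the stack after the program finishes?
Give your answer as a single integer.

Answer: 0

Derivation:
After 'push 17': [17]
After 'neg': [-17]
After 'dup': [-17, -17]
After 'push 1': [-17, -17, 1]
After 'mul': [-17, -17]
After 'over': [-17, -17, -17]
After 'sub': [-17, 0]
After 'push 20': [-17, 0, 20]
After 'pick 0': [-17, 0, 20, 20]
After 'mul': [-17, 0, 400]
After 'eq': [-17, 0]
After 'add': [-17]
After 'dup': [-17, -17]
After 'gt': [0]
After 'neg': [0]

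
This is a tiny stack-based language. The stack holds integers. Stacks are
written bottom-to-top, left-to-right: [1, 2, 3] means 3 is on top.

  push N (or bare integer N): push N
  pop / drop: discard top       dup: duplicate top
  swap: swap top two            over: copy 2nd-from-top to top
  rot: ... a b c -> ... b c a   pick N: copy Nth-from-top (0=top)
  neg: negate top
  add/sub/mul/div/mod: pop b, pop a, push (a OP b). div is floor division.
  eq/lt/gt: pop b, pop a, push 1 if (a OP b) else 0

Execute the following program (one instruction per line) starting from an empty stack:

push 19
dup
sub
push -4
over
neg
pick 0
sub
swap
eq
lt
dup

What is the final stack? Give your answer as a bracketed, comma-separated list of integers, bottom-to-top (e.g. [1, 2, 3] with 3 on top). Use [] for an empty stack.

Answer: [0, 0]

Derivation:
After 'push 19': [19]
After 'dup': [19, 19]
After 'sub': [0]
After 'push -4': [0, -4]
After 'over': [0, -4, 0]
After 'neg': [0, -4, 0]
After 'pick 0': [0, -4, 0, 0]
After 'sub': [0, -4, 0]
After 'swap': [0, 0, -4]
After 'eq': [0, 0]
After 'lt': [0]
After 'dup': [0, 0]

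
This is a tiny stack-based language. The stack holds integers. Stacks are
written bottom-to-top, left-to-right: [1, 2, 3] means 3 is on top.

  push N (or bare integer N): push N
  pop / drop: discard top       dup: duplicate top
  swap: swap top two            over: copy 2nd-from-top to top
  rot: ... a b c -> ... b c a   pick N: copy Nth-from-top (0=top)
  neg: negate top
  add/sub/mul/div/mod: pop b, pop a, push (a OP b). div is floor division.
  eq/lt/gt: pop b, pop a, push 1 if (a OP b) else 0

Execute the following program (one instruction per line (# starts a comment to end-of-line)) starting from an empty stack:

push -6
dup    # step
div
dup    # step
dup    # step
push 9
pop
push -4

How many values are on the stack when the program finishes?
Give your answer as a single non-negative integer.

After 'push -6': stack = [-6] (depth 1)
After 'dup': stack = [-6, -6] (depth 2)
After 'div': stack = [1] (depth 1)
After 'dup': stack = [1, 1] (depth 2)
After 'dup': stack = [1, 1, 1] (depth 3)
After 'push 9': stack = [1, 1, 1, 9] (depth 4)
After 'pop': stack = [1, 1, 1] (depth 3)
After 'push -4': stack = [1, 1, 1, -4] (depth 4)

Answer: 4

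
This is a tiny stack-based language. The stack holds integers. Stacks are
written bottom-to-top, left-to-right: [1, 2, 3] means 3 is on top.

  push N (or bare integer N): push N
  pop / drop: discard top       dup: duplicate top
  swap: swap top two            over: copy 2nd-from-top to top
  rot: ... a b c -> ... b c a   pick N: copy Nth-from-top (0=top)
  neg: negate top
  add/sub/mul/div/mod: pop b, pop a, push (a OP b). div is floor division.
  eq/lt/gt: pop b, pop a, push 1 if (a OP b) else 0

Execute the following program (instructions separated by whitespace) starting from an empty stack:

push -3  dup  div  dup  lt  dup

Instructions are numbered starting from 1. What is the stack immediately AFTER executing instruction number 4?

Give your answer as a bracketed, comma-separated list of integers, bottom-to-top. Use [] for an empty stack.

Step 1 ('push -3'): [-3]
Step 2 ('dup'): [-3, -3]
Step 3 ('div'): [1]
Step 4 ('dup'): [1, 1]

Answer: [1, 1]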